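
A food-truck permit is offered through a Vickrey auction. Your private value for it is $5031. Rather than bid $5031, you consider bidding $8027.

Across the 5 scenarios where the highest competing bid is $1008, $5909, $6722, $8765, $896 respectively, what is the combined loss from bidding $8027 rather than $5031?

The deviation costs you only when the competing bid falls strictly between $5031 and $8027; elsewhere both bids give the same outcome.
$1008: outcomes coincide → loss $0.
$5909: truthful payoff $0, deviation payoff −$878 → loss $878.
$6722: truthful payoff $0, deviation payoff −$1691 → loss $1691.
$8765: outcomes coincide → loss $0.
$896: outcomes coincide → loss $0.
Total loss = $878 + $1691 = $2569.
In a second-price auction your bid sets only whether you win, not what you pay, so bidding your true value is weakly dominant.

$2569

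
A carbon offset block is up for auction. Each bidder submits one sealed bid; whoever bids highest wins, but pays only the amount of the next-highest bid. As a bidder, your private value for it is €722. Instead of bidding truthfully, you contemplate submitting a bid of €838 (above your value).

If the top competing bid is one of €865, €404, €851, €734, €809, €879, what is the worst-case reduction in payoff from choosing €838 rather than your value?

€865: same outcome either way → loss €0.
€404: same outcome either way → loss €0.
€851: same outcome either way → loss €0.
€734: truthful gives €0, deviation gives −€12 → loss €12.
€809: truthful gives €0, deviation gives −€87 → loss €87.
€879: same outcome either way → loss €0.
Maximum loss: €87.

€87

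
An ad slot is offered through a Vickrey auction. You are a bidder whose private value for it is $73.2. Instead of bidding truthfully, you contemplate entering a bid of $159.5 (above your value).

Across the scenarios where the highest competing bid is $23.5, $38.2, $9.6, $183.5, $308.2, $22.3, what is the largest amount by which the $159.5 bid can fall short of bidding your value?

$23.5: same outcome either way → loss $0.
$38.2: same outcome either way → loss $0.
$9.6: same outcome either way → loss $0.
$183.5: same outcome either way → loss $0.
$308.2: same outcome either way → loss $0.
$22.3: same outcome either way → loss $0.
Maximum loss: $0.

$0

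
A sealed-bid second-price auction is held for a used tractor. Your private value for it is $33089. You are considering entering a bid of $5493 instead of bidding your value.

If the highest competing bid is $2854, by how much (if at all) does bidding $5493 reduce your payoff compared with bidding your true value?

Bidding your value $33089: you win (since $33089 > $2854) and pay $2854. Payoff $30235.
Bidding $5493: you win and pay $2854. Payoff $33089 − $2854 = $30235.
Difference = $30235 − $30235 = $0; both bids lead to the same outcome because the competing bid is below both your value and your alternative bid.

$0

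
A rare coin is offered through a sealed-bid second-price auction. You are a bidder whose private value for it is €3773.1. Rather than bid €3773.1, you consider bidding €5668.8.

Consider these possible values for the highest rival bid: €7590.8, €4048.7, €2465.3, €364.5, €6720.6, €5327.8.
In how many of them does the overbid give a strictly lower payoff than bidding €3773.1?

2

The deviation hurts exactly when the highest competing bid lies strictly between €3773.1 and €5668.8 — overbidding then wins at a price above your value.
€7590.8: above both → same outcome either way.
€4048.7: inside the interval → strictly worse (loss €275.6).
€2465.3: below both → same outcome either way.
€364.5: below both → same outcome either way.
€6720.6: above both → same outcome either way.
€5327.8: inside the interval → strictly worse (loss €1554.7).
Count: 2.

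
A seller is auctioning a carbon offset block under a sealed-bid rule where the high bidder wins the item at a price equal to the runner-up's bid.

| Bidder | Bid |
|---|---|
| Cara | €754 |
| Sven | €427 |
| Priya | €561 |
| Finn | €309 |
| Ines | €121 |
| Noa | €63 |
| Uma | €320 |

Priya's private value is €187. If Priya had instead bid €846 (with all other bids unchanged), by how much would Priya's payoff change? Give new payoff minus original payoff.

−€567

The highest bid among the other bidders is €754; Priya's bid doesn't change that.
Original bid €561: Priya is not highest (top rival bid is €754); payoff €0.
Alternative bid €846: Priya is highest, pays the top rival bid €754; payoff €187 − €754 = −€567.
Change in payoff = −€567 − (€0) = −€567.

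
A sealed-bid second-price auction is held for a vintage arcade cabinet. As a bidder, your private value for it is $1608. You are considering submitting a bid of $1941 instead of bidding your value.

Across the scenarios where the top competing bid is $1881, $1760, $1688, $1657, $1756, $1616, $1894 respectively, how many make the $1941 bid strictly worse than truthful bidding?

7

The deviation hurts exactly when the highest competing bid lies strictly between $1608 and $1941 — overbidding then wins at a price above your value.
$1881: inside the interval → strictly worse (loss $273).
$1760: inside the interval → strictly worse (loss $152).
$1688: inside the interval → strictly worse (loss $80).
$1657: inside the interval → strictly worse (loss $49).
$1756: inside the interval → strictly worse (loss $148).
$1616: inside the interval → strictly worse (loss $8).
$1894: inside the interval → strictly worse (loss $286).
Count: 7.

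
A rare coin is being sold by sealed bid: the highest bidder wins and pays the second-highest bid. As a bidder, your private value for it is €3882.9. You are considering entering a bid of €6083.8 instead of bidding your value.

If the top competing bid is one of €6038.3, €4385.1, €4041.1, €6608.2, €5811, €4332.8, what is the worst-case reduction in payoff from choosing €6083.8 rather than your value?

€6038.3: truthful gives €0, deviation gives −€2155.4 → loss €2155.4.
€4385.1: truthful gives €0, deviation gives −€502.2 → loss €502.2.
€4041.1: truthful gives €0, deviation gives −€158.2 → loss €158.2.
€6608.2: same outcome either way → loss €0.
€5811: truthful gives €0, deviation gives −€1928.1 → loss €1928.1.
€4332.8: truthful gives €0, deviation gives −€449.9 → loss €449.9.
Maximum loss: €2155.4.

€2155.4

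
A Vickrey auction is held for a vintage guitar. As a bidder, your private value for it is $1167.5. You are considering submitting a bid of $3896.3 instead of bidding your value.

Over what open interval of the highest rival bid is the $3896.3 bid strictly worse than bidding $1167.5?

($1167.5, $3896.3)

If the competing bid is below $1167.5, both bids win at the same price — no difference.
If it is above $3896.3, both bids lose — no difference.
If it lies strictly between $1167.5 and $3896.3, bidding your value loses (payoff 0) while bidding $3896.3 wins at a price above your value (payoff negative).
So the deviation strictly hurts on the open interval ($1167.5, $3896.3).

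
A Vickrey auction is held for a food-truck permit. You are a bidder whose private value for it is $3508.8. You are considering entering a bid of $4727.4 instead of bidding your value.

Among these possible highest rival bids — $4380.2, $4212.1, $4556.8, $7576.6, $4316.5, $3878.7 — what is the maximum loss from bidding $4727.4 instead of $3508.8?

$1048

$4380.2: truthful gives $0, deviation gives −$871.4 → loss $871.4.
$4212.1: truthful gives $0, deviation gives −$703.3 → loss $703.3.
$4556.8: truthful gives $0, deviation gives −$1048 → loss $1048.
$7576.6: same outcome either way → loss $0.
$4316.5: truthful gives $0, deviation gives −$807.7 → loss $807.7.
$3878.7: truthful gives $0, deviation gives −$369.9 → loss $369.9.
Maximum loss: $1048.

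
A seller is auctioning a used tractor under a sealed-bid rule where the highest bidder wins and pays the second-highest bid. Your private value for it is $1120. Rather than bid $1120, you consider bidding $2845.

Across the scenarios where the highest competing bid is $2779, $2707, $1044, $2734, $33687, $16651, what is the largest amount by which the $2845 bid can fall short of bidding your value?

$1659

$2779: truthful gives $0, deviation gives −$1659 → loss $1659.
$2707: truthful gives $0, deviation gives −$1587 → loss $1587.
$1044: same outcome either way → loss $0.
$2734: truthful gives $0, deviation gives −$1614 → loss $1614.
$33687: same outcome either way → loss $0.
$16651: same outcome either way → loss $0.
Maximum loss: $1659.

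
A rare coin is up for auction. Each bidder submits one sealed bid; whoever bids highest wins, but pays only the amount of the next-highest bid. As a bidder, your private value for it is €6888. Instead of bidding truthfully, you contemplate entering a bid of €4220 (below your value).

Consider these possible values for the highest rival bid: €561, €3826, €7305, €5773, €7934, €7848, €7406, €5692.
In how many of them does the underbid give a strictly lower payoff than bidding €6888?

2

The deviation hurts exactly when the highest competing bid lies strictly between €4220 and €6888 — underbidding then forfeits a profitable win.
€561: below both → same outcome either way.
€3826: below both → same outcome either way.
€7305: above both → same outcome either way.
€5773: inside the interval → strictly worse (loss €1115).
€7934: above both → same outcome either way.
€7848: above both → same outcome either way.
€7406: above both → same outcome either way.
€5692: inside the interval → strictly worse (loss €1196).
Count: 2.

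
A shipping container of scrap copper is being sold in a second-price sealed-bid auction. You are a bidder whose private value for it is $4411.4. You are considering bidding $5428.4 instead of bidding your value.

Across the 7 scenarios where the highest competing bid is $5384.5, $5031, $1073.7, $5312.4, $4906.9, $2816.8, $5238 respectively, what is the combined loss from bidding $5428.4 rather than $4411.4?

The deviation costs you only when the competing bid falls strictly between $4411.4 and $5428.4; elsewhere both bids give the same outcome.
$5384.5: truthful payoff $0, deviation payoff −$973.1 → loss $973.1.
$5031: truthful payoff $0, deviation payoff −$619.6 → loss $619.6.
$1073.7: outcomes coincide → loss $0.
$5312.4: truthful payoff $0, deviation payoff −$901 → loss $901.
$4906.9: truthful payoff $0, deviation payoff −$495.5 → loss $495.5.
$2816.8: outcomes coincide → loss $0.
$5238: truthful payoff $0, deviation payoff −$826.6 → loss $826.6.
Total loss = $973.1 + $619.6 + $901 + $495.5 + $826.6 = $3815.8.

$3815.8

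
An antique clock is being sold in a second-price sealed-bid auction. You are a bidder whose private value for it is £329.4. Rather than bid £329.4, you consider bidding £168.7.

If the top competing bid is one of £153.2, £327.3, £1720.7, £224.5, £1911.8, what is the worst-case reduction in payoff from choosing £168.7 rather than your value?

£153.2: same outcome either way → loss £0.
£327.3: truthful gives £2.1, deviation gives £0 → loss £2.1.
£1720.7: same outcome either way → loss £0.
£224.5: truthful gives £104.9, deviation gives £0 → loss £104.9.
£1911.8: same outcome either way → loss £0.
Maximum loss: £104.9.

£104.9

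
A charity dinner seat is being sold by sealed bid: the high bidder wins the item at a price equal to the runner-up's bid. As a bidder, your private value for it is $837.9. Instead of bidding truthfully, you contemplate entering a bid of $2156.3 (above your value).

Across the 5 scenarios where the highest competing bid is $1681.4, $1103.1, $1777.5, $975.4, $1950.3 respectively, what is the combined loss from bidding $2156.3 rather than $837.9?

The deviation costs you only when the competing bid falls strictly between $837.9 and $2156.3; elsewhere both bids give the same outcome.
$1681.4: truthful payoff $0, deviation payoff −$843.5 → loss $843.5.
$1103.1: truthful payoff $0, deviation payoff −$265.2 → loss $265.2.
$1777.5: truthful payoff $0, deviation payoff −$939.6 → loss $939.6.
$975.4: truthful payoff $0, deviation payoff −$137.5 → loss $137.5.
$1950.3: truthful payoff $0, deviation payoff −$1112.4 → loss $1112.4.
Total loss = $843.5 + $265.2 + $939.6 + $137.5 + $1112.4 = $3298.2.
Truthful bidding weakly dominates here: raising your bid can only win items priced above your value, and lowering it can only forfeit items priced below.

$3298.2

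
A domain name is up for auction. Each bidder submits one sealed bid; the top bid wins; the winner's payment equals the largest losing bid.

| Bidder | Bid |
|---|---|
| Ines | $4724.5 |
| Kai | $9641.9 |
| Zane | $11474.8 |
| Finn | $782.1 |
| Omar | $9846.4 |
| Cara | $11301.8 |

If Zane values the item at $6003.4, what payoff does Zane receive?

Highest bid: Zane at $11474.8, so Zane wins.
Second-highest bid: Cara at $11301.8 — that is the price the winner pays.
Zane's payoff = value − price = $6003.4 − $11301.8 = −$5298.4.

−$5298.4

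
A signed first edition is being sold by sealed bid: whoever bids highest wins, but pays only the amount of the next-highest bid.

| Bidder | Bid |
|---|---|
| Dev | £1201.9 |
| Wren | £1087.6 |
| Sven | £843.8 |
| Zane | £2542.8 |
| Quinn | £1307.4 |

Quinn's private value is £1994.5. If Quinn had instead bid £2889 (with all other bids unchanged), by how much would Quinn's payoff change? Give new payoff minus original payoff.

The highest bid among the other bidders is £2542.8; Quinn's bid doesn't change that.
Original bid £1307.4: Quinn is not highest (top rival bid is £2542.8); payoff £0.
Alternative bid £2889: Quinn is highest, pays the top rival bid £2542.8; payoff £1994.5 − £2542.8 = −£548.3.
Change in payoff = −£548.3 − (£0) = −£548.3.

−£548.3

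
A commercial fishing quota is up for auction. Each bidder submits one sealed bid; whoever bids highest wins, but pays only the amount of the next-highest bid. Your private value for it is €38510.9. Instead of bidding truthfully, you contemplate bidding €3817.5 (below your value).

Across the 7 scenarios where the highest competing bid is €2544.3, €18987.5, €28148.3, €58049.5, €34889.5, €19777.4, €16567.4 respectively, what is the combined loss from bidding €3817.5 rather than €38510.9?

The deviation costs you only when the competing bid falls strictly between €3817.5 and €38510.9; elsewhere both bids give the same outcome.
€2544.3: outcomes coincide → loss €0.
€18987.5: truthful payoff €19523.4, deviation payoff €0 → loss €19523.4.
€28148.3: truthful payoff €10362.6, deviation payoff €0 → loss €10362.6.
€58049.5: outcomes coincide → loss €0.
€34889.5: truthful payoff €3621.4, deviation payoff €0 → loss €3621.4.
€19777.4: truthful payoff €18733.5, deviation payoff €0 → loss €18733.5.
€16567.4: truthful payoff €21943.5, deviation payoff €0 → loss €21943.5.
Total loss = €19523.4 + €10362.6 + €3621.4 + €18733.5 + €21943.5 = €74184.4.

€74184.4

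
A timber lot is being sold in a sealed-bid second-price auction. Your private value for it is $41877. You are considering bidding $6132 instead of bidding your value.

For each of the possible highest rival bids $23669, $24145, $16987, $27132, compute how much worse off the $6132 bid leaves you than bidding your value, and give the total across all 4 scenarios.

The deviation costs you only when the competing bid falls strictly between $6132 and $41877; elsewhere both bids give the same outcome.
$23669: truthful payoff $18208, deviation payoff $0 → loss $18208.
$24145: truthful payoff $17732, deviation payoff $0 → loss $17732.
$16987: truthful payoff $24890, deviation payoff $0 → loss $24890.
$27132: truthful payoff $14745, deviation payoff $0 → loss $14745.
Total loss = $18208 + $17732 + $24890 + $14745 = $75575.

$75575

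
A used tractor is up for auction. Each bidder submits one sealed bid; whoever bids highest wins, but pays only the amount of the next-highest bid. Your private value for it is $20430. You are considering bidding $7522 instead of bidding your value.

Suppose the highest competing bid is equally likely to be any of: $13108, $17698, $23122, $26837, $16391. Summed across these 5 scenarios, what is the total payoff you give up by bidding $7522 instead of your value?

$14093

The deviation costs you only when the competing bid falls strictly between $7522 and $20430; elsewhere both bids give the same outcome.
$13108: truthful payoff $7322, deviation payoff $0 → loss $7322.
$17698: truthful payoff $2732, deviation payoff $0 → loss $2732.
$23122: outcomes coincide → loss $0.
$26837: outcomes coincide → loss $0.
$16391: truthful payoff $4039, deviation payoff $0 → loss $4039.
Total loss = $7322 + $2732 + $4039 = $14093.
Because the price is fixed by the runner-up's bid, deviating from your value can only change a good outcome into a bad one — never the reverse.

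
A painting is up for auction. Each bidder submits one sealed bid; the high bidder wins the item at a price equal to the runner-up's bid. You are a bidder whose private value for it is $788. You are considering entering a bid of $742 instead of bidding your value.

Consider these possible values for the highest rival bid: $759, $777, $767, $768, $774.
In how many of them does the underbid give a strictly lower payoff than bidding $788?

The deviation hurts exactly when the highest competing bid lies strictly between $742 and $788 — underbidding then forfeits a profitable win.
$759: inside the interval → strictly worse (loss $29).
$777: inside the interval → strictly worse (loss $11).
$767: inside the interval → strictly worse (loss $21).
$768: inside the interval → strictly worse (loss $20).
$774: inside the interval → strictly worse (loss $14).
Count: 5.

5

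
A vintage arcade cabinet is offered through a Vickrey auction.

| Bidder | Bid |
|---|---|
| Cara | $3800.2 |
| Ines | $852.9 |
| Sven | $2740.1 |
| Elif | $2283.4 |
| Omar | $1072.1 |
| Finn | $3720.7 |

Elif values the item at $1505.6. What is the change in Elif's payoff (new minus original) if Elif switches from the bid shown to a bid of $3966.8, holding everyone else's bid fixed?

The highest bid among the other bidders is $3800.2; Elif's bid doesn't change that.
Original bid $2283.4: Elif is not highest (top rival bid is $3800.2); payoff $0.
Alternative bid $3966.8: Elif is highest, pays the top rival bid $3800.2; payoff $1505.6 − $3800.2 = −$2294.6.
Change in payoff = −$2294.6 − ($0) = −$2294.6.

−$2294.6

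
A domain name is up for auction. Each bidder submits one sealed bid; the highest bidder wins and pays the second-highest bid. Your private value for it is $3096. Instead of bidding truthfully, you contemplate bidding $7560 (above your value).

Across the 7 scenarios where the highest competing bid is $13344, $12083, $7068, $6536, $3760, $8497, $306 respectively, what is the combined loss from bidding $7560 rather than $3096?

The deviation costs you only when the competing bid falls strictly between $3096 and $7560; elsewhere both bids give the same outcome.
$13344: outcomes coincide → loss $0.
$12083: outcomes coincide → loss $0.
$7068: truthful payoff $0, deviation payoff −$3972 → loss $3972.
$6536: truthful payoff $0, deviation payoff −$3440 → loss $3440.
$3760: truthful payoff $0, deviation payoff −$664 → loss $664.
$8497: outcomes coincide → loss $0.
$306: outcomes coincide → loss $0.
Total loss = $3972 + $3440 + $664 = $8076.
In a second-price auction your bid sets only whether you win, not what you pay, so bidding your true value is weakly dominant.

$8076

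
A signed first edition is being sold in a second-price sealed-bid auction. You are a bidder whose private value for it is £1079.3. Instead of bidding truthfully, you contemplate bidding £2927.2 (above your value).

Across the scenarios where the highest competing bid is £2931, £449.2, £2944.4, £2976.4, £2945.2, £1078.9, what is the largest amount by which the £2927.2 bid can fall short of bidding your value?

£0

£2931: same outcome either way → loss £0.
£449.2: same outcome either way → loss £0.
£2944.4: same outcome either way → loss £0.
£2976.4: same outcome either way → loss £0.
£2945.2: same outcome either way → loss £0.
£1078.9: same outcome either way → loss £0.
Maximum loss: £0.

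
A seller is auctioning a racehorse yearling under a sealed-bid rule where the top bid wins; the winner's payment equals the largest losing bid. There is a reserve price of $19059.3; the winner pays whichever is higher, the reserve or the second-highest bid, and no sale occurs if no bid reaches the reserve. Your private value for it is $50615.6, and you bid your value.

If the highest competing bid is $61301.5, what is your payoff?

Your bid $50615.6 is below the highest competing bid $61301.5, so you lose. Payoff $0.

$0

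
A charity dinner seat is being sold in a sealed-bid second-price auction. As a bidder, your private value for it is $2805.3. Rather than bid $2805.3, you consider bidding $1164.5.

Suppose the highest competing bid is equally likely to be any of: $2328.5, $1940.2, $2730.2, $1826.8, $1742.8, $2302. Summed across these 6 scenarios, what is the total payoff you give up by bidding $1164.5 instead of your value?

The deviation costs you only when the competing bid falls strictly between $1164.5 and $2805.3; elsewhere both bids give the same outcome.
$2328.5: truthful payoff $476.8, deviation payoff $0 → loss $476.8.
$1940.2: truthful payoff $865.1, deviation payoff $0 → loss $865.1.
$2730.2: truthful payoff $75.1, deviation payoff $0 → loss $75.1.
$1826.8: truthful payoff $978.5, deviation payoff $0 → loss $978.5.
$1742.8: truthful payoff $1062.5, deviation payoff $0 → loss $1062.5.
$2302: truthful payoff $503.3, deviation payoff $0 → loss $503.3.
Total loss = $476.8 + $865.1 + $75.1 + $978.5 + $1062.5 + $503.3 = $3961.3.

$3961.3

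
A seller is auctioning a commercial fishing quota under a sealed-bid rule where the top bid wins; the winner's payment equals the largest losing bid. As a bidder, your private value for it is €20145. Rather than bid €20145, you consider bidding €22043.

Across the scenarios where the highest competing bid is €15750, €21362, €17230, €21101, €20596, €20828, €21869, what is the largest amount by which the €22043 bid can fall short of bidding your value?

€15750: same outcome either way → loss €0.
€21362: truthful gives €0, deviation gives −€1217 → loss €1217.
€17230: same outcome either way → loss €0.
€21101: truthful gives €0, deviation gives −€956 → loss €956.
€20596: truthful gives €0, deviation gives −€451 → loss €451.
€20828: truthful gives €0, deviation gives −€683 → loss €683.
€21869: truthful gives €0, deviation gives −€1724 → loss €1724.
Maximum loss: €1724.

€1724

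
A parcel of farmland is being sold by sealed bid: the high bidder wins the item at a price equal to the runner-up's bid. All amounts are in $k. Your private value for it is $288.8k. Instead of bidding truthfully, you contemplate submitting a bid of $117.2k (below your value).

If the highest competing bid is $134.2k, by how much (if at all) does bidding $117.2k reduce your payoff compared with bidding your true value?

Bidding your value $288.8k: you win (since $288.8k > $134.2k) and pay $134.2k. Payoff $154.6k.
Bidding $117.2k: you lose. Payoff $0k.
The competing bid $134.2k lies between your shaded bid and your value, so underbidding forfeits an item you could have won at a profitable price.
Loss from deviating = $154.6k − ($0k) = $154.6k.

$154.6k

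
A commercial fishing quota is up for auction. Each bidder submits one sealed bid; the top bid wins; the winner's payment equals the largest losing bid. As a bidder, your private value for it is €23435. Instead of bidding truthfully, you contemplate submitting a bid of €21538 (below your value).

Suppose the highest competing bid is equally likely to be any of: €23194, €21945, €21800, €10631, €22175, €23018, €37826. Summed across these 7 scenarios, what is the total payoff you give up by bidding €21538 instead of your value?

The deviation costs you only when the competing bid falls strictly between €21538 and €23435; elsewhere both bids give the same outcome.
€23194: truthful payoff €241, deviation payoff €0 → loss €241.
€21945: truthful payoff €1490, deviation payoff €0 → loss €1490.
€21800: truthful payoff €1635, deviation payoff €0 → loss €1635.
€10631: outcomes coincide → loss €0.
€22175: truthful payoff €1260, deviation payoff €0 → loss €1260.
€23018: truthful payoff €417, deviation payoff €0 → loss €417.
€37826: outcomes coincide → loss €0.
Total loss = €241 + €1490 + €1635 + €1260 + €417 = €5043.

€5043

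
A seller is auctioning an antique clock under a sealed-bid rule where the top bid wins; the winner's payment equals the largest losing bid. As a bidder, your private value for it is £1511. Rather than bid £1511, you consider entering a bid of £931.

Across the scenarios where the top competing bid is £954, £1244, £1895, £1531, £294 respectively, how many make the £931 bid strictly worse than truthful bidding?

The deviation hurts exactly when the highest competing bid lies strictly between £931 and £1511 — underbidding then forfeits a profitable win.
£954: inside the interval → strictly worse (loss £557).
£1244: inside the interval → strictly worse (loss £267).
£1895: above both → same outcome either way.
£1531: above both → same outcome either way.
£294: below both → same outcome either way.
Count: 2.

2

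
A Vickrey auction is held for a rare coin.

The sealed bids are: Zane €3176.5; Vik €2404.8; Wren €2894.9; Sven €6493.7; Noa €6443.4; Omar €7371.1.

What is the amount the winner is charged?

Highest bid: Omar at €7371.1, so Omar wins.
Second-highest bid: Sven at €6493.7 — that is the price the winner pays.

€6493.7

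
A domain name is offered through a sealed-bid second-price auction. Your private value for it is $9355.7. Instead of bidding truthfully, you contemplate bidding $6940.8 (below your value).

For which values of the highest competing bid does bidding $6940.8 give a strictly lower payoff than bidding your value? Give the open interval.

If the competing bid is below $6940.8, both bids win at the same price — no difference.
If it is above $9355.7, both bids lose — no difference.
If it lies strictly between $6940.8 and $9355.7, bidding your value wins at a price below your value (positive payoff) while bidding $6940.8 loses (payoff 0).
So the deviation strictly hurts on the open interval ($6940.8, $9355.7).

($6940.8, $9355.7)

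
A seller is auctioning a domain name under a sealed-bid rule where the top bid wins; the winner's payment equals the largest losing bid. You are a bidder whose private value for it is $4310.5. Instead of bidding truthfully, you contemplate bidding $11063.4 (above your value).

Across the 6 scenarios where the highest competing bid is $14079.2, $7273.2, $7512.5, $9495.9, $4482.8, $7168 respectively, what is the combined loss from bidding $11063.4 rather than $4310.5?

$14379.9

The deviation costs you only when the competing bid falls strictly between $4310.5 and $11063.4; elsewhere both bids give the same outcome.
$14079.2: outcomes coincide → loss $0.
$7273.2: truthful payoff $0, deviation payoff −$2962.7 → loss $2962.7.
$7512.5: truthful payoff $0, deviation payoff −$3202 → loss $3202.
$9495.9: truthful payoff $0, deviation payoff −$5185.4 → loss $5185.4.
$4482.8: truthful payoff $0, deviation payoff −$172.3 → loss $172.3.
$7168: truthful payoff $0, deviation payoff −$2857.5 → loss $2857.5.
Total loss = $2962.7 + $3202 + $5185.4 + $172.3 + $2857.5 = $14379.9.
In a second-price auction your bid sets only whether you win, not what you pay, so bidding your true value is weakly dominant.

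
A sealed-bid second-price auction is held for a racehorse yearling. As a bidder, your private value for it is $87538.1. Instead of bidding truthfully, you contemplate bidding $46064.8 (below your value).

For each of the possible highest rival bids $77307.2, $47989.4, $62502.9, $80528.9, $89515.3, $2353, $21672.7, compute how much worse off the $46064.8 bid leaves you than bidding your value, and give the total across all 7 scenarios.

$81824

The deviation costs you only when the competing bid falls strictly between $46064.8 and $87538.1; elsewhere both bids give the same outcome.
$77307.2: truthful payoff $10230.9, deviation payoff $0 → loss $10230.9.
$47989.4: truthful payoff $39548.7, deviation payoff $0 → loss $39548.7.
$62502.9: truthful payoff $25035.2, deviation payoff $0 → loss $25035.2.
$80528.9: truthful payoff $7009.2, deviation payoff $0 → loss $7009.2.
$89515.3: outcomes coincide → loss $0.
$2353: outcomes coincide → loss $0.
$21672.7: outcomes coincide → loss $0.
Total loss = $10230.9 + $39548.7 + $25035.2 + $7009.2 = $81824.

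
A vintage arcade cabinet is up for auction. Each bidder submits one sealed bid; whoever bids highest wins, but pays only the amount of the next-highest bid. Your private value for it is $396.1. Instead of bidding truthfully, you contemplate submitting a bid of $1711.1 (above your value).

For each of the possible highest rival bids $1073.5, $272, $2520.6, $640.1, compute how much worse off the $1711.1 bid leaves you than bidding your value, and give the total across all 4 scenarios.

The deviation costs you only when the competing bid falls strictly between $396.1 and $1711.1; elsewhere both bids give the same outcome.
$1073.5: truthful payoff $0, deviation payoff −$677.4 → loss $677.4.
$272: outcomes coincide → loss $0.
$2520.6: outcomes coincide → loss $0.
$640.1: truthful payoff $0, deviation payoff −$244 → loss $244.
Total loss = $677.4 + $244 = $921.4.

$921.4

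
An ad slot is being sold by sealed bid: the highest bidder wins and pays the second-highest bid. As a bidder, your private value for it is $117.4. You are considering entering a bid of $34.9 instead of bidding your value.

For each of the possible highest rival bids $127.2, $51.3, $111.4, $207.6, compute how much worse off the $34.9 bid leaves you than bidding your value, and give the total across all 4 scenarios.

$72.1

The deviation costs you only when the competing bid falls strictly between $34.9 and $117.4; elsewhere both bids give the same outcome.
$127.2: outcomes coincide → loss $0.
$51.3: truthful payoff $66.1, deviation payoff $0 → loss $66.1.
$111.4: truthful payoff $6, deviation payoff $0 → loss $6.
$207.6: outcomes coincide → loss $0.
Total loss = $66.1 + $6 = $72.1.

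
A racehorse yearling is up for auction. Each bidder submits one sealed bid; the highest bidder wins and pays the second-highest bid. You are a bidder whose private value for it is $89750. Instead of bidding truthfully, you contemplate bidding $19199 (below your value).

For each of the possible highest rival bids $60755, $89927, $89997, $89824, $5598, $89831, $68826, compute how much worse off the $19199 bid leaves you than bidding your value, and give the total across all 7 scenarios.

The deviation costs you only when the competing bid falls strictly between $19199 and $89750; elsewhere both bids give the same outcome.
$60755: truthful payoff $28995, deviation payoff $0 → loss $28995.
$89927: outcomes coincide → loss $0.
$89997: outcomes coincide → loss $0.
$89824: outcomes coincide → loss $0.
$5598: outcomes coincide → loss $0.
$89831: outcomes coincide → loss $0.
$68826: truthful payoff $20924, deviation payoff $0 → loss $20924.
Total loss = $28995 + $20924 = $49919.
Truthful bidding weakly dominates here: raising your bid can only win items priced above your value, and lowering it can only forfeit items priced below.

$49919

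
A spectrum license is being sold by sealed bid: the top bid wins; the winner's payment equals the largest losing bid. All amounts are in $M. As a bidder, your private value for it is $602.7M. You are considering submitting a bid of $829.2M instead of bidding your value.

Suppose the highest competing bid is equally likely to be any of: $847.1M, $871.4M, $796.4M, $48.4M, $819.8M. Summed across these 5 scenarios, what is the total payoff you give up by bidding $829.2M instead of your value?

$410.8M

The deviation costs you only when the competing bid falls strictly between $602.7M and $829.2M; elsewhere both bids give the same outcome.
$847.1M: outcomes coincide → loss $0M.
$871.4M: outcomes coincide → loss $0M.
$796.4M: truthful payoff $0M, deviation payoff −$193.7M → loss $193.7M.
$48.4M: outcomes coincide → loss $0M.
$819.8M: truthful payoff $0M, deviation payoff −$217.1M → loss $217.1M.
Total loss = $193.7M + $217.1M = $410.8M.
Truthful bidding weakly dominates here: raising your bid can only win items priced above your value, and lowering it can only forfeit items priced below.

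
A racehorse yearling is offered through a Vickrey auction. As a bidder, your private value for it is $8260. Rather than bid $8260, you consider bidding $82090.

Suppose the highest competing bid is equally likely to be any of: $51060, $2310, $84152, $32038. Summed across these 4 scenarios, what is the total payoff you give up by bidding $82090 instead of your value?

The deviation costs you only when the competing bid falls strictly between $8260 and $82090; elsewhere both bids give the same outcome.
$51060: truthful payoff $0, deviation payoff −$42800 → loss $42800.
$2310: outcomes coincide → loss $0.
$84152: outcomes coincide → loss $0.
$32038: truthful payoff $0, deviation payoff −$23778 → loss $23778.
Total loss = $42800 + $23778 = $66578.

$66578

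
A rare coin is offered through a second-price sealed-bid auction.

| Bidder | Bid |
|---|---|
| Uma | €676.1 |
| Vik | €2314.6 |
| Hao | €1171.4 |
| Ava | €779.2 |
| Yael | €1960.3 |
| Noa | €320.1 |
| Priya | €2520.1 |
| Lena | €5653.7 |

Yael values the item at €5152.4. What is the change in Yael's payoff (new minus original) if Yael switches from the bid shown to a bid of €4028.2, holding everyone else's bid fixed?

The highest bid among the other bidders is €5653.7; Yael's bid doesn't change that.
Original bid €1960.3: Yael is not highest (top rival bid is €5653.7); payoff €0.
Alternative bid €4028.2: Yael is not highest (top rival bid is €5653.7); payoff €0.
Change in payoff = €0 − (€0) = €0.

€0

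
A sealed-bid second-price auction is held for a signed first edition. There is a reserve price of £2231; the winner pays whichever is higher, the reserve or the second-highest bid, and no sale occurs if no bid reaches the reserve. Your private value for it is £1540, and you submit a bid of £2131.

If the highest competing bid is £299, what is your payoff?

Your bid £2131 is the highest bid but falls below the reserve £2231, so the item goes unsold. Payoff £0.

£0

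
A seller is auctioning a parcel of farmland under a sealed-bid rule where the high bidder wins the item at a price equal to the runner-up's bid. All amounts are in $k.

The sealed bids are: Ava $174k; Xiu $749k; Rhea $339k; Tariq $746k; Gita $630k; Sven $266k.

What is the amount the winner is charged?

$746k

Highest bid: Xiu at $749k, so Xiu wins.
Second-highest bid: Tariq at $746k — that is the price the winner pays.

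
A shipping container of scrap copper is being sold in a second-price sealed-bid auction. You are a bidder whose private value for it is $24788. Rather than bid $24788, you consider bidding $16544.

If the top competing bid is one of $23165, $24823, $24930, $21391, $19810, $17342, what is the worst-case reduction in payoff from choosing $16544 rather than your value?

$23165: truthful gives $1623, deviation gives $0 → loss $1623.
$24823: same outcome either way → loss $0.
$24930: same outcome either way → loss $0.
$21391: truthful gives $3397, deviation gives $0 → loss $3397.
$19810: truthful gives $4978, deviation gives $0 → loss $4978.
$17342: truthful gives $7446, deviation gives $0 → loss $7446.
Maximum loss: $7446.

$7446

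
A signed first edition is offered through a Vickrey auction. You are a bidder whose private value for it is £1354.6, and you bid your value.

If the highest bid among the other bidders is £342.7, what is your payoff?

Your bid £1354.6 exceeds the highest competing bid £342.7, so you win.
In a second-price auction the winner pays the second-highest bid, £342.7.
Payoff = value − price = £1354.6 − £342.7 = £1011.9.

£1011.9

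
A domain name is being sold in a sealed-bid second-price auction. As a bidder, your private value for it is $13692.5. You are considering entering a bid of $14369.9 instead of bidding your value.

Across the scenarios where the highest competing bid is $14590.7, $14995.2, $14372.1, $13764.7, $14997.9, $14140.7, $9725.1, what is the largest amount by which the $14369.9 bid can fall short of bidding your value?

$448.2

$14590.7: same outcome either way → loss $0.
$14995.2: same outcome either way → loss $0.
$14372.1: same outcome either way → loss $0.
$13764.7: truthful gives $0, deviation gives −$72.2 → loss $72.2.
$14997.9: same outcome either way → loss $0.
$14140.7: truthful gives $0, deviation gives −$448.2 → loss $448.2.
$9725.1: same outcome either way → loss $0.
Maximum loss: $448.2.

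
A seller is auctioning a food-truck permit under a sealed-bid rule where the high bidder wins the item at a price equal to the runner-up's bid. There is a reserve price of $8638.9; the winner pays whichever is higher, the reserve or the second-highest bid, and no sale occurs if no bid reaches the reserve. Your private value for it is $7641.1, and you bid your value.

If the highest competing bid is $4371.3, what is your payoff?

$0

Your bid $7641.1 is the highest bid but falls below the reserve $8638.9, so the item goes unsold. Payoff $0.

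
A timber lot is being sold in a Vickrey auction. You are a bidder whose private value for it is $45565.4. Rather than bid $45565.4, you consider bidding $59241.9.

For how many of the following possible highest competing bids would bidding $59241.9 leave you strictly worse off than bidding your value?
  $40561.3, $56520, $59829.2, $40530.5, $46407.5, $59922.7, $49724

The deviation hurts exactly when the highest competing bid lies strictly between $45565.4 and $59241.9 — overbidding then wins at a price above your value.
$40561.3: below both → same outcome either way.
$56520: inside the interval → strictly worse (loss $10954.6).
$59829.2: above both → same outcome either way.
$40530.5: below both → same outcome either way.
$46407.5: inside the interval → strictly worse (loss $842.1).
$59922.7: above both → same outcome either way.
$49724: inside the interval → strictly worse (loss $4158.6).
Count: 3.

3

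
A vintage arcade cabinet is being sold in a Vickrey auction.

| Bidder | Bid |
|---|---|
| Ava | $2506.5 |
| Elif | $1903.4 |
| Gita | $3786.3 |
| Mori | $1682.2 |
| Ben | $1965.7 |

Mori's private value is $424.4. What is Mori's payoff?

$0

Highest bid: Gita at $3786.3, so Gita wins.
Second-highest bid: Ava at $2506.5 — that is the price the winner pays.
Mori did not win, so Mori pays nothing and receives nothing: payoff $0.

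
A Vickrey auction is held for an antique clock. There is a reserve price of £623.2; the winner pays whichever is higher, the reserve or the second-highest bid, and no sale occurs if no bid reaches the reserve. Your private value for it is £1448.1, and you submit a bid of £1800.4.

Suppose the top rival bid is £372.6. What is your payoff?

Your bid £1800.4 is the highest and exceeds the reserve.
Price = max(second-highest bid, reserve) = max(£372.6, £623.2) = £623.2.
Payoff = £1448.1 − £623.2 = £824.9.

£824.9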